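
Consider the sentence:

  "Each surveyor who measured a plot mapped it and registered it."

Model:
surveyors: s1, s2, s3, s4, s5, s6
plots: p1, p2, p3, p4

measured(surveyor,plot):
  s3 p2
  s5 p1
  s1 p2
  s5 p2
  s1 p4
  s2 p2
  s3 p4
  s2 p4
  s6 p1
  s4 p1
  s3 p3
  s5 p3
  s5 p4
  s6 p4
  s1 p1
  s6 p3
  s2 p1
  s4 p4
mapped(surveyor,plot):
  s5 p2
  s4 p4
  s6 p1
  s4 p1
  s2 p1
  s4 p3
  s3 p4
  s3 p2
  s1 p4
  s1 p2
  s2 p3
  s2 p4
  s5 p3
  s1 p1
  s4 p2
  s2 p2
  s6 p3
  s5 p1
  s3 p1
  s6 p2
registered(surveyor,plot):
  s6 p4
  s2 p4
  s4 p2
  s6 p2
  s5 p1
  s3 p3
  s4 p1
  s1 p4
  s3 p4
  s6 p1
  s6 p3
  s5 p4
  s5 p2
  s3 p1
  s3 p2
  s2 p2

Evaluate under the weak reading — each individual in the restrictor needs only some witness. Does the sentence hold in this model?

"it" takes "a plot" as antecedent — a donkey pronoun bound across the clause boundary.
Weak reading: every surveyor s with some measured-plot has at least one measured-plot p such that mapped(s,p) ∧ registered(s,p).
Per surveyor: s1:✓  s2:✓  s3:✓  s4:✓  s5:✓  s6:✓
Every surveyor in the restrictor has a witness.

True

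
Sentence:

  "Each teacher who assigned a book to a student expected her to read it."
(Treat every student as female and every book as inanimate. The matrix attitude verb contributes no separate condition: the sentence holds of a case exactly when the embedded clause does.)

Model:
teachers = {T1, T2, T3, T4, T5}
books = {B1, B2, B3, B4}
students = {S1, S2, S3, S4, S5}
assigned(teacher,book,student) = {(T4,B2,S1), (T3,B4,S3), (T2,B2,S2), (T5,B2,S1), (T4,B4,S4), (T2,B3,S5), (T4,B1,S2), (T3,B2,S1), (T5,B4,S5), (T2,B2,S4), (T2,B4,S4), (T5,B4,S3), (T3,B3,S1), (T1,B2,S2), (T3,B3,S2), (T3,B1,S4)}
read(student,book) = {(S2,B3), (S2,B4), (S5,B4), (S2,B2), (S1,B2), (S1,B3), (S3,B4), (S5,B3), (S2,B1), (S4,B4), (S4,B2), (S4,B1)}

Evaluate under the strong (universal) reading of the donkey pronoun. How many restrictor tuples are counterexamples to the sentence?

"her" takes "a student" as antecedent and "it" takes "a book"; both are donkey pronouns co-varying with the restrictor.
Strong reading: for every (t,b,s) with assigned(t,b,s), read(s,b).
Restrictor triples: (T1,B2,S2)→read(S2,B2) ✓  (T2,B2,S2)→read(S2,B2) ✓  (T2,B2,S4)→read(S4,B2) ✓  (T2,B3,S5)→read(S5,B3) ✓  (T2,B4,S4)→read(S4,B4) ✓  (T3,B1,S4)→read(S4,B1) ✓  (T3,B2,S1)→read(S1,B2) ✓  (T3,B3,S1)→read(S1,B3) ✓  (T3,B3,S2)→read(S2,B3) ✓  (T3,B4,S3)→read(S3,B4) ✓  (T4,B1,S2)→read(S2,B1) ✓  (T4,B2,S1)→read(S1,B2) ✓  (T4,B4,S4)→read(S4,B4) ✓  (T5,B2,S1)→read(S1,B2) ✓  (T5,B4,S3)→read(S3,B4) ✓  (T5,B4,S5)→read(S5,B4) ✓
Counterexamples (restrictor triples failing the scope): 0.

0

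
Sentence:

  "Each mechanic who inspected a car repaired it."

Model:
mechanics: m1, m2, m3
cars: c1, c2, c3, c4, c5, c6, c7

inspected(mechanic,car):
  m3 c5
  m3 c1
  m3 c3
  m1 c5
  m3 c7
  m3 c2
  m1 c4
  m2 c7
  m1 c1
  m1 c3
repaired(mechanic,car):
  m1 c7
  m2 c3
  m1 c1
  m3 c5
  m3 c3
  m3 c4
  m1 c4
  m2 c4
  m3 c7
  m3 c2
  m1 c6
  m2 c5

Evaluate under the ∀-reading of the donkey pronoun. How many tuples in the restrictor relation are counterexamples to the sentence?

4

"it" takes "a car" as antecedent — a donkey pronoun bound across the clause boundary.
Strong reading: for every (m,c) with inspected(m,c), repaired(m,c).
Restrictor pairs: (m1,c1) ✓  (m1,c3) ✗  (m1,c4) ✓  (m1,c5) ✗  (m2,c7) ✗  (m3,c1) ✗  (m3,c2) ✓  (m3,c3) ✓  (m3,c5) ✓  (m3,c7) ✓
Counterexamples (restrictor pairs failing the scope): 4.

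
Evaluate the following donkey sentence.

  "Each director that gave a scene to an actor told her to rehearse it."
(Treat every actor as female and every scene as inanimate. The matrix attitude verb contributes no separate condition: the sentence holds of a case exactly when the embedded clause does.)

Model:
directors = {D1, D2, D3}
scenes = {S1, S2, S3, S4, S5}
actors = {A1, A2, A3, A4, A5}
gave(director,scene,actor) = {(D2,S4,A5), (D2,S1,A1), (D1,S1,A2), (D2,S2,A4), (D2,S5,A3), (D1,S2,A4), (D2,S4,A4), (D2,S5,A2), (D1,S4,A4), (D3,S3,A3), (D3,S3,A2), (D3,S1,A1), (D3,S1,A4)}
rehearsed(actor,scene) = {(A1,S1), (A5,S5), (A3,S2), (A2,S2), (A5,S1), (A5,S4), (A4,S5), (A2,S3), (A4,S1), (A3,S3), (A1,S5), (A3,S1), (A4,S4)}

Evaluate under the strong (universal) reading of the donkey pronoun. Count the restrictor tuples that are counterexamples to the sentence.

5

"her" takes "an actor" as antecedent and "it" takes "a scene"; both are donkey pronouns co-varying with the restrictor.
Strong reading: for every (d,s,a) with gave(d,s,a), rehearsed(a,s).
Restrictor triples: (D1,S1,A2)→rehearsed(A2,S1) ✗  (D1,S2,A4)→rehearsed(A4,S2) ✗  (D1,S4,A4)→rehearsed(A4,S4) ✓  (D2,S1,A1)→rehearsed(A1,S1) ✓  (D2,S2,A4)→rehearsed(A4,S2) ✗  (D2,S4,A4)→rehearsed(A4,S4) ✓  (D2,S4,A5)→rehearsed(A5,S4) ✓  (D2,S5,A2)→rehearsed(A2,S5) ✗  (D2,S5,A3)→rehearsed(A3,S5) ✗  (D3,S1,A1)→rehearsed(A1,S1) ✓  (D3,S1,A4)→rehearsed(A4,S1) ✓  (D3,S3,A2)→rehearsed(A2,S3) ✓  (D3,S3,A3)→rehearsed(A3,S3) ✓
Counterexamples (restrictor triples failing the scope): 5.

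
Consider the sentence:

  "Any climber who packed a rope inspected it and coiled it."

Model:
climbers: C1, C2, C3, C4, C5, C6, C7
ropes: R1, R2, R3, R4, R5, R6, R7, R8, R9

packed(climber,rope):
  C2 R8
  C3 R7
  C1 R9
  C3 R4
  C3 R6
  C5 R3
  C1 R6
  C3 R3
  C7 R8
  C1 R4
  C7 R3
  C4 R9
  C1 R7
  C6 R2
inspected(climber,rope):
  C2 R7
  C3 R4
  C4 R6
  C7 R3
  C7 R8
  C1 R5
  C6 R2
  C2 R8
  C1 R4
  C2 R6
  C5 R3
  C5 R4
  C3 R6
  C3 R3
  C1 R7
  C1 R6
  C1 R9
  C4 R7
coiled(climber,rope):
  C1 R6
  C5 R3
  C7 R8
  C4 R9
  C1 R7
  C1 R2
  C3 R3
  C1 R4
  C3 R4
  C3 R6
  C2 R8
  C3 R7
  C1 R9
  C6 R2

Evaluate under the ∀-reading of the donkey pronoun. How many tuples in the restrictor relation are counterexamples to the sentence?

"it" takes "a rope" as antecedent — a donkey pronoun bound across the clause boundary.
Strong reading: for every (c,r) with packed(c,r), inspected(c,r) ∧ coiled(c,r).
Restrictor pairs: (C1,R4) ✓  (C1,R6) ✓  (C1,R7) ✓  (C1,R9) ✓  (C2,R8) ✓  (C3,R3) ✓  (C3,R4) ✓  (C3,R6) ✓  (C3,R7) ✗  (C4,R9) ✗  (C5,R3) ✓  (C6,R2) ✓  (C7,R3) ✗  (C7,R8) ✓
Counterexamples (restrictor pairs failing the scope): 3.

3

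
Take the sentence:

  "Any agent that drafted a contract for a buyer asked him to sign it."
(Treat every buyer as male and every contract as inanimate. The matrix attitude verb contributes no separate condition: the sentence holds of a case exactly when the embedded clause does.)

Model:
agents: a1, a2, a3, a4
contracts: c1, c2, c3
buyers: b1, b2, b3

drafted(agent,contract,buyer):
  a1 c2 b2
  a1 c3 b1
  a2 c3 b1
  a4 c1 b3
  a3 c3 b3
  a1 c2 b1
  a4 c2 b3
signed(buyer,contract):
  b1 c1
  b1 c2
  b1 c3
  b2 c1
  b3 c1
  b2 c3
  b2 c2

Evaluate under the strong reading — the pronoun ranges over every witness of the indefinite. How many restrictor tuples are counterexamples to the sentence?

2

"him" takes "a buyer" as antecedent and "it" takes "a contract"; both are donkey pronouns co-varying with the restrictor.
Strong reading: for every (a,c,b) with drafted(a,c,b), signed(b,c).
Restrictor triples: (a1,c2,b1)→signed(b1,c2) ✓  (a1,c2,b2)→signed(b2,c2) ✓  (a1,c3,b1)→signed(b1,c3) ✓  (a2,c3,b1)→signed(b1,c3) ✓  (a3,c3,b3)→signed(b3,c3) ✗  (a4,c1,b3)→signed(b3,c1) ✓  (a4,c2,b3)→signed(b3,c2) ✗
Counterexamples (restrictor triples failing the scope): 2.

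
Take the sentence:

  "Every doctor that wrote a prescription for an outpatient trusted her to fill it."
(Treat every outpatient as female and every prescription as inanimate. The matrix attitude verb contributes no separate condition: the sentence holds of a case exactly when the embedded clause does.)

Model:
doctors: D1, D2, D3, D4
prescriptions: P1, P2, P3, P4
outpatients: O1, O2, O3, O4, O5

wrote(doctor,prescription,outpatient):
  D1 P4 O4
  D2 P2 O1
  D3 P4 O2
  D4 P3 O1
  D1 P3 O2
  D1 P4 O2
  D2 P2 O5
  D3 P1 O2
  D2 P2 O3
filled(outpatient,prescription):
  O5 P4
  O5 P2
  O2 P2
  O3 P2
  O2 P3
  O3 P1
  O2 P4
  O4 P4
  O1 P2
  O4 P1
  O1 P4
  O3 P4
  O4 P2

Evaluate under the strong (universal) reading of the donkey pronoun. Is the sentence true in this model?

"her" takes "an outpatient" as antecedent and "it" takes "a prescription"; both are donkey pronouns co-varying with the restrictor.
Strong reading: for every (d,p,o) with wrote(d,p,o), filled(o,p).
Restrictor triples: (D1,P3,O2)→filled(O2,P3) ✓  (D1,P4,O2)→filled(O2,P4) ✓  (D1,P4,O4)→filled(O4,P4) ✓  (D2,P2,O1)→filled(O1,P2) ✓  (D2,P2,O3)→filled(O3,P2) ✓  (D2,P2,O5)→filled(O5,P2) ✓  (D3,P1,O2)→filled(O2,P1) ✗  (D3,P4,O2)→filled(O2,P4) ✓  (D4,P3,O1)→filled(O1,P3) ✗
Counterexample: (D3,P1,O2) — filled(O2,P1) does not hold.

False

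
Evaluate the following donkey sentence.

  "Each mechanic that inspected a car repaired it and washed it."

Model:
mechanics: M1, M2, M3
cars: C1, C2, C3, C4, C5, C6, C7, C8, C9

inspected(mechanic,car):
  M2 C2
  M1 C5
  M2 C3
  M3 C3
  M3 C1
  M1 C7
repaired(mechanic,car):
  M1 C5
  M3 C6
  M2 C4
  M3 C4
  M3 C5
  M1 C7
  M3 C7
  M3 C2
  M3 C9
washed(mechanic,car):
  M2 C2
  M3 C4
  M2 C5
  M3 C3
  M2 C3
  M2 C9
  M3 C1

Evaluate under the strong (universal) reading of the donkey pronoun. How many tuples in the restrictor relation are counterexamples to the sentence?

"it" takes "a car" as antecedent — a donkey pronoun bound across the clause boundary.
Strong reading: for every (m,c) with inspected(m,c), repaired(m,c) ∧ washed(m,c).
Restrictor pairs: (M1,C5) ✗  (M1,C7) ✗  (M2,C2) ✗  (M2,C3) ✗  (M3,C1) ✗  (M3,C3) ✗
Counterexamples (restrictor pairs failing the scope): 6.

6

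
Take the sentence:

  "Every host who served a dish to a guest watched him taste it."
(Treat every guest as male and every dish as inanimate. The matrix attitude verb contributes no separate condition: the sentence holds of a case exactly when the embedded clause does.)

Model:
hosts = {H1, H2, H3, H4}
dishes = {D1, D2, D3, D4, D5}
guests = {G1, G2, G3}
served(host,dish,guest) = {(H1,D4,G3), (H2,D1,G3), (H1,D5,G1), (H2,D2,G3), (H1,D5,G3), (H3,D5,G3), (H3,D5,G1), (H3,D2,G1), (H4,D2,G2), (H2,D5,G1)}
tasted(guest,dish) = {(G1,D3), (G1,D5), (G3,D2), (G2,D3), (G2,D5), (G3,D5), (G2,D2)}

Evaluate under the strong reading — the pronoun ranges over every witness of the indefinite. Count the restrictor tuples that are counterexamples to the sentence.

"him" takes "a guest" as antecedent and "it" takes "a dish"; both are donkey pronouns co-varying with the restrictor.
Strong reading: for every (h,d,g) with served(h,d,g), tasted(g,d).
Restrictor triples: (H1,D4,G3)→tasted(G3,D4) ✗  (H1,D5,G1)→tasted(G1,D5) ✓  (H1,D5,G3)→tasted(G3,D5) ✓  (H2,D1,G3)→tasted(G3,D1) ✗  (H2,D2,G3)→tasted(G3,D2) ✓  (H2,D5,G1)→tasted(G1,D5) ✓  (H3,D2,G1)→tasted(G1,D2) ✗  (H3,D5,G1)→tasted(G1,D5) ✓  (H3,D5,G3)→tasted(G3,D5) ✓  (H4,D2,G2)→tasted(G2,D2) ✓
Counterexamples (restrictor triples failing the scope): 3.

3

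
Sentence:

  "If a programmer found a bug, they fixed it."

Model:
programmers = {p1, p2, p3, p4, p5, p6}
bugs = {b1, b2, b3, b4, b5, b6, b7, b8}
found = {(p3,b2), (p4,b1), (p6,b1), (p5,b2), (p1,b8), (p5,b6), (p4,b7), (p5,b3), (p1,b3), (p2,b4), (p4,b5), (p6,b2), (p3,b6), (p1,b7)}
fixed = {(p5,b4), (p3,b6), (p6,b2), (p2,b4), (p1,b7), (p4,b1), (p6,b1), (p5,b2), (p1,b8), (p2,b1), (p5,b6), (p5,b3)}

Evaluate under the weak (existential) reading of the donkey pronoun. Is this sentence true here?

True

"it" takes "a bug" as antecedent — a donkey pronoun bound across the clause boundary.
Weak reading: every programmer p with some found-bug has at least one found-bug b such that fixed(p,b).
Per programmer: p1:✓  p2:✓  p3:✓  p4:✓  p5:✓  p6:✓
Every programmer in the restrictor has a witness.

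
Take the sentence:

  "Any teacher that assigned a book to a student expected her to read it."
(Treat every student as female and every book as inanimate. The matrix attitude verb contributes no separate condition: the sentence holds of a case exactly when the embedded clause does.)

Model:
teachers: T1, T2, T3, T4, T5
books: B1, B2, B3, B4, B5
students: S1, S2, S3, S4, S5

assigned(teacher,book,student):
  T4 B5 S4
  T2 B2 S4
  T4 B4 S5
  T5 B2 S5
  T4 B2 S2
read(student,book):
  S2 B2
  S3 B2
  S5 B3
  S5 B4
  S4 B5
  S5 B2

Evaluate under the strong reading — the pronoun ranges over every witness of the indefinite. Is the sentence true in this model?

False

"her" takes "a student" as antecedent and "it" takes "a book"; both are donkey pronouns co-varying with the restrictor.
Strong reading: for every (t,b,s) with assigned(t,b,s), read(s,b).
Restrictor triples: (T2,B2,S4)→read(S4,B2) ✗  (T4,B2,S2)→read(S2,B2) ✓  (T4,B4,S5)→read(S5,B4) ✓  (T4,B5,S4)→read(S4,B5) ✓  (T5,B2,S5)→read(S5,B2) ✓
Counterexample: (T2,B2,S4) — read(S4,B2) does not hold.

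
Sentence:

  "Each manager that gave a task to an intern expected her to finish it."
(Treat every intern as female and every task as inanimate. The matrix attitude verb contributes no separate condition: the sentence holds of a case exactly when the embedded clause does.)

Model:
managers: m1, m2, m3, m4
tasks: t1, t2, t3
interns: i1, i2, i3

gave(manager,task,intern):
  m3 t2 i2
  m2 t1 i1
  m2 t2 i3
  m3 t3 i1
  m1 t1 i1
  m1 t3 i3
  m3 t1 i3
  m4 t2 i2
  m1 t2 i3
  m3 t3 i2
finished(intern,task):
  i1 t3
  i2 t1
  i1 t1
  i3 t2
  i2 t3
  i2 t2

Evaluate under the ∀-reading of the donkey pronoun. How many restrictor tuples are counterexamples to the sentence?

"her" takes "an intern" as antecedent and "it" takes "a task"; both are donkey pronouns co-varying with the restrictor.
Strong reading: for every (m,t,i) with gave(m,t,i), finished(i,t).
Restrictor triples: (m1,t1,i1)→finished(i1,t1) ✓  (m1,t2,i3)→finished(i3,t2) ✓  (m1,t3,i3)→finished(i3,t3) ✗  (m2,t1,i1)→finished(i1,t1) ✓  (m2,t2,i3)→finished(i3,t2) ✓  (m3,t1,i3)→finished(i3,t1) ✗  (m3,t2,i2)→finished(i2,t2) ✓  (m3,t3,i1)→finished(i1,t3) ✓  (m3,t3,i2)→finished(i2,t3) ✓  (m4,t2,i2)→finished(i2,t2) ✓
Counterexamples (restrictor triples failing the scope): 2.

2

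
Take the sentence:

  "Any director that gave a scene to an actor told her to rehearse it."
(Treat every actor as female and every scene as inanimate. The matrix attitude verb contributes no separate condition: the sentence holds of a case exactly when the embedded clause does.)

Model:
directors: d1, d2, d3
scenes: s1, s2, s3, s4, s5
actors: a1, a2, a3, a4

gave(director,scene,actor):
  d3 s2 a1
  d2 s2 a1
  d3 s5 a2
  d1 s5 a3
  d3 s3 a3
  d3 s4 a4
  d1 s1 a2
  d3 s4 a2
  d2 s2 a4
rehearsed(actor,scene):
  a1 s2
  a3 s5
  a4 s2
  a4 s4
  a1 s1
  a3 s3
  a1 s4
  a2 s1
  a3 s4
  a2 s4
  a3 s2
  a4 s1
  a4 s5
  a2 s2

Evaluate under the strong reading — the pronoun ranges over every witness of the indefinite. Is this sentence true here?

"her" takes "an actor" as antecedent and "it" takes "a scene"; both are donkey pronouns co-varying with the restrictor.
Strong reading: for every (d,s,a) with gave(d,s,a), rehearsed(a,s).
Restrictor triples: (d1,s1,a2)→rehearsed(a2,s1) ✓  (d1,s5,a3)→rehearsed(a3,s5) ✓  (d2,s2,a1)→rehearsed(a1,s2) ✓  (d2,s2,a4)→rehearsed(a4,s2) ✓  (d3,s2,a1)→rehearsed(a1,s2) ✓  (d3,s3,a3)→rehearsed(a3,s3) ✓  (d3,s4,a2)→rehearsed(a2,s4) ✓  (d3,s4,a4)→rehearsed(a4,s4) ✓  (d3,s5,a2)→rehearsed(a2,s5) ✗
Counterexample: (d3,s5,a2) — rehearsed(a2,s5) does not hold.

False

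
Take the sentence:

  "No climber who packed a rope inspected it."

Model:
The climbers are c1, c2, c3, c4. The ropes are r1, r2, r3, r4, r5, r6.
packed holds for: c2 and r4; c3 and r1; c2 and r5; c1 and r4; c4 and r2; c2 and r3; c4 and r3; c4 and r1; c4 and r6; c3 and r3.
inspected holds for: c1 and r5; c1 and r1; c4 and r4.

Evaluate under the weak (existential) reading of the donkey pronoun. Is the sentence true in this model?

True

"it" takes "a rope" as antecedent — a donkey pronoun bound across the clause boundary.
Truth condition: for no (c,r) with packed(c,r) does inspected(c,r) hold.
Restrictor pairs — does the scope hold? (c1,r4):fails  (c2,r3):fails  (c2,r4):fails  (c2,r5):fails  (c3,r1):fails  (c3,r3):fails  (c4,r1):fails  (c4,r2):fails  (c4,r3):fails  (c4,r6):fails
Scope holds for no restrictor pair, so the sentence is true.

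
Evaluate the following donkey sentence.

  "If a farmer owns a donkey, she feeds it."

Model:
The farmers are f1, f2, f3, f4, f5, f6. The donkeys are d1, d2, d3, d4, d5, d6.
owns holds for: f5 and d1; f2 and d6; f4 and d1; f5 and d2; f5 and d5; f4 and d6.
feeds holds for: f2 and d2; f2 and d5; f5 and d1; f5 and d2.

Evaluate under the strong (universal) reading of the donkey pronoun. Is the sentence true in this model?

False

"it" takes "a donkey" as antecedent — a donkey pronoun bound across the clause boundary.
Strong reading: for every (f,d) with owns(f,d), feeds(f,d).
Restrictor pairs: (f2,d6) ✗  (f4,d1) ✗  (f4,d6) ✗  (f5,d1) ✓  (f5,d2) ✓  (f5,d5) ✗
Counterexample: (f2,d6) is in owns but fails the scope.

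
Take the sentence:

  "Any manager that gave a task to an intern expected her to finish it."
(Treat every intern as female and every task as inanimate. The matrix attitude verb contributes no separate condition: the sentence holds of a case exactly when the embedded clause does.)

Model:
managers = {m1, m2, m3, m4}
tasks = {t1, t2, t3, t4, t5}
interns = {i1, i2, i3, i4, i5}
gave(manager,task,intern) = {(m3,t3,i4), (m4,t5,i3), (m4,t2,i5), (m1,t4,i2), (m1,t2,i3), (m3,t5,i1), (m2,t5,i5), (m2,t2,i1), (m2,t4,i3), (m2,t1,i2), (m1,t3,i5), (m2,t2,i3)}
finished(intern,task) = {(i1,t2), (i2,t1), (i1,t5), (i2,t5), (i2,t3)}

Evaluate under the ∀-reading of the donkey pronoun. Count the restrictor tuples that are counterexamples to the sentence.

"her" takes "an intern" as antecedent and "it" takes "a task"; both are donkey pronouns co-varying with the restrictor.
Strong reading: for every (m,t,i) with gave(m,t,i), finished(i,t).
Restrictor triples: (m1,t2,i3)→finished(i3,t2) ✗  (m1,t3,i5)→finished(i5,t3) ✗  (m1,t4,i2)→finished(i2,t4) ✗  (m2,t1,i2)→finished(i2,t1) ✓  (m2,t2,i1)→finished(i1,t2) ✓  (m2,t2,i3)→finished(i3,t2) ✗  (m2,t4,i3)→finished(i3,t4) ✗  (m2,t5,i5)→finished(i5,t5) ✗  (m3,t3,i4)→finished(i4,t3) ✗  (m3,t5,i1)→finished(i1,t5) ✓  (m4,t2,i5)→finished(i5,t2) ✗  (m4,t5,i3)→finished(i3,t5) ✗
Counterexamples (restrictor triples failing the scope): 9.

9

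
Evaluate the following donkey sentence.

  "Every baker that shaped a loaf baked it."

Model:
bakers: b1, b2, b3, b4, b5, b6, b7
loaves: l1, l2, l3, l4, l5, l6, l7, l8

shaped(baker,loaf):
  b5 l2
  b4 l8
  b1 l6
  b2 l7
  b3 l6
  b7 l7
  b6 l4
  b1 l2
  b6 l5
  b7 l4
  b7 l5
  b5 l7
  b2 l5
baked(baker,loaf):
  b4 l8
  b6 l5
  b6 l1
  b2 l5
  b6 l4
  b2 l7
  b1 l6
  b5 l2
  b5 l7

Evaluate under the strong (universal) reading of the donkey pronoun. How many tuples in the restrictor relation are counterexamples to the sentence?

"it" takes "a loaf" as antecedent — a donkey pronoun bound across the clause boundary.
Strong reading: for every (b,l) with shaped(b,l), baked(b,l).
Restrictor pairs: (b1,l2) ✗  (b1,l6) ✓  (b2,l5) ✓  (b2,l7) ✓  (b3,l6) ✗  (b4,l8) ✓  (b5,l2) ✓  (b5,l7) ✓  (b6,l4) ✓  (b6,l5) ✓  (b7,l4) ✗  (b7,l5) ✗  (b7,l7) ✗
Counterexamples (restrictor pairs failing the scope): 5.

5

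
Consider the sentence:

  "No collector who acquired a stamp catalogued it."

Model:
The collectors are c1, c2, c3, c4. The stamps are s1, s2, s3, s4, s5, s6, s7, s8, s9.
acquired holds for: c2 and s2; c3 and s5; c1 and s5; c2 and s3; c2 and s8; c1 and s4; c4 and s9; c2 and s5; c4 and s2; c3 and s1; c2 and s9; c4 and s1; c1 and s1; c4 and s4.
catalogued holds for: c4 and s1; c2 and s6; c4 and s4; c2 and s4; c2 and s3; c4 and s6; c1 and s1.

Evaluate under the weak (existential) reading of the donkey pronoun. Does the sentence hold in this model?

"it" takes "a stamp" as antecedent — a donkey pronoun bound across the clause boundary.
Truth condition: for no (c,s) with acquired(c,s) does catalogued(c,s) hold.
Restrictor pairs — does the scope hold? (c1,s1):holds  (c1,s4):fails  (c1,s5):fails  (c2,s2):fails  (c2,s3):holds  (c2,s5):fails  (c2,s8):fails  (c2,s9):fails  (c3,s1):fails  (c3,s5):fails  (c4,s1):holds  (c4,s2):fails  (c4,s4):holds  (c4,s9):fails
Scope holds for 4 pair(s), so the sentence is false.

False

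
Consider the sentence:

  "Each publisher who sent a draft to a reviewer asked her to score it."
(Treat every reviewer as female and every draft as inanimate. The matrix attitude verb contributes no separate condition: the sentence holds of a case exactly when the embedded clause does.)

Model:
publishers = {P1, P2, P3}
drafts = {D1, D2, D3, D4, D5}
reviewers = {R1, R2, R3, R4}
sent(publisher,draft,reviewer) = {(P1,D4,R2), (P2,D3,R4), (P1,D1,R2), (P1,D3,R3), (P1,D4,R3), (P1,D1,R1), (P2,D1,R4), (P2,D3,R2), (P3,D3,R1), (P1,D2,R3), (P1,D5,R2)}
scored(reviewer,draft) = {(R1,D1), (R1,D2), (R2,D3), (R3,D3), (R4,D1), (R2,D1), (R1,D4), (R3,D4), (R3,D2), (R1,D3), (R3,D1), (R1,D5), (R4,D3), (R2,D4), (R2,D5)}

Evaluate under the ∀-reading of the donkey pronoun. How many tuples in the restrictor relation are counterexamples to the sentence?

"her" takes "a reviewer" as antecedent and "it" takes "a draft"; both are donkey pronouns co-varying with the restrictor.
Strong reading: for every (p,d,r) with sent(p,d,r), scored(r,d).
Restrictor triples: (P1,D1,R1)→scored(R1,D1) ✓  (P1,D1,R2)→scored(R2,D1) ✓  (P1,D2,R3)→scored(R3,D2) ✓  (P1,D3,R3)→scored(R3,D3) ✓  (P1,D4,R2)→scored(R2,D4) ✓  (P1,D4,R3)→scored(R3,D4) ✓  (P1,D5,R2)→scored(R2,D5) ✓  (P2,D1,R4)→scored(R4,D1) ✓  (P2,D3,R2)→scored(R2,D3) ✓  (P2,D3,R4)→scored(R4,D3) ✓  (P3,D3,R1)→scored(R1,D3) ✓
Counterexamples (restrictor triples failing the scope): 0.

0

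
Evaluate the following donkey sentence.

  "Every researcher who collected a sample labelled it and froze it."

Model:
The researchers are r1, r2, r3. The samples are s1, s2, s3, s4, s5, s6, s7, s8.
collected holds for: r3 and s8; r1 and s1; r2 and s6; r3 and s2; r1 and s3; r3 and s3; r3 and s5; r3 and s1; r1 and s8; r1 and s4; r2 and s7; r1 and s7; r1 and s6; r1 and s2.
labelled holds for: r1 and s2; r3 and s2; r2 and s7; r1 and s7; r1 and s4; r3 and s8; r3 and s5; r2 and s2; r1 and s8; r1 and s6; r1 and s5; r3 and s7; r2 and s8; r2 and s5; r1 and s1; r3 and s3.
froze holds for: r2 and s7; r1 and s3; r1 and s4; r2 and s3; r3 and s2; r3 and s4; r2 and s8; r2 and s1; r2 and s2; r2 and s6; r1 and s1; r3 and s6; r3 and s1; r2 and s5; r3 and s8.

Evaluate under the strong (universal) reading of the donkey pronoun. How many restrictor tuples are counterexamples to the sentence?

9

"it" takes "a sample" as antecedent — a donkey pronoun bound across the clause boundary.
Strong reading: for every (r,s) with collected(r,s), labelled(r,s) ∧ froze(r,s).
Restrictor pairs: (r1,s1) ✓  (r1,s2) ✗  (r1,s3) ✗  (r1,s4) ✓  (r1,s6) ✗  (r1,s7) ✗  (r1,s8) ✗  (r2,s6) ✗  (r2,s7) ✓  (r3,s1) ✗  (r3,s2) ✓  (r3,s3) ✗  (r3,s5) ✗  (r3,s8) ✓
Counterexamples (restrictor pairs failing the scope): 9.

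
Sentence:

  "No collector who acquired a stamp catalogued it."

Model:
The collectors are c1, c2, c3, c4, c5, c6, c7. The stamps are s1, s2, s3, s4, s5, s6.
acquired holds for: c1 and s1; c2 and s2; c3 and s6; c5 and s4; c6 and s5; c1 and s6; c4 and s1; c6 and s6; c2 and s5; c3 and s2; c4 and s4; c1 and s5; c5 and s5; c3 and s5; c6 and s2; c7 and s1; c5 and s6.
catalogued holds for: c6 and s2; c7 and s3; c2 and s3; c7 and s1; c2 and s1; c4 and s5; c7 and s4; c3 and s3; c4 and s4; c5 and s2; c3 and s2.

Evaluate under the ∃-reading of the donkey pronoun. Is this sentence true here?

"it" takes "a stamp" as antecedent — a donkey pronoun bound across the clause boundary.
Truth condition: for no (c,s) with acquired(c,s) does catalogued(c,s) hold.
Restrictor pairs — does the scope hold? (c1,s1):fails  (c1,s5):fails  (c1,s6):fails  (c2,s2):fails  (c2,s5):fails  (c3,s2):holds  (c3,s5):fails  (c3,s6):fails  (c4,s1):fails  (c4,s4):holds  (c5,s4):fails  (c5,s5):fails  (c5,s6):fails  (c6,s2):holds  (c6,s5):fails  (c6,s6):fails  (c7,s1):holds
Scope holds for 4 pair(s), so the sentence is false.

False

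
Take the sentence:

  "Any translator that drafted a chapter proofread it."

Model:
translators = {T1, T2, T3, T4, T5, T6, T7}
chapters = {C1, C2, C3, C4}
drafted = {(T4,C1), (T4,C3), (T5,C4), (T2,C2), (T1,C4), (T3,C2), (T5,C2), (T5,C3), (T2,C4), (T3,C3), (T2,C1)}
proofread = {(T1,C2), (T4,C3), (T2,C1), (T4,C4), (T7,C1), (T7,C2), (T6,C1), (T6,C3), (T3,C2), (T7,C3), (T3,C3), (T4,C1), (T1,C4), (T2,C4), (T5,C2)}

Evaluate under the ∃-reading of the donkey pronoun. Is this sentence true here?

True

"it" takes "a chapter" as antecedent — a donkey pronoun bound across the clause boundary.
Weak reading: every translator t with some drafted-chapter has at least one drafted-chapter c such that proofread(t,c).
Per translator: T1:✓  T2:✓  T3:✓  T4:✓  T5:✓
Every translator in the restrictor has a witness.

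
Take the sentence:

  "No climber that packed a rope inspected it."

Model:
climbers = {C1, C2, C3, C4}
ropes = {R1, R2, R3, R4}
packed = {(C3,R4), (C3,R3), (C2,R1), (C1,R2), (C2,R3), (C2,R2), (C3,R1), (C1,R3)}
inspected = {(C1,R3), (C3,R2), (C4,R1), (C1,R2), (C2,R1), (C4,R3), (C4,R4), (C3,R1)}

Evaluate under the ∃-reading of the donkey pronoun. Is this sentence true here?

"it" takes "a rope" as antecedent — a donkey pronoun bound across the clause boundary.
Truth condition: for no (c,r) with packed(c,r) does inspected(c,r) hold.
Restrictor pairs — does the scope hold? (C1,R2):holds  (C1,R3):holds  (C2,R1):holds  (C2,R2):fails  (C2,R3):fails  (C3,R1):holds  (C3,R3):fails  (C3,R4):fails
Scope holds for 4 pair(s), so the sentence is false.

False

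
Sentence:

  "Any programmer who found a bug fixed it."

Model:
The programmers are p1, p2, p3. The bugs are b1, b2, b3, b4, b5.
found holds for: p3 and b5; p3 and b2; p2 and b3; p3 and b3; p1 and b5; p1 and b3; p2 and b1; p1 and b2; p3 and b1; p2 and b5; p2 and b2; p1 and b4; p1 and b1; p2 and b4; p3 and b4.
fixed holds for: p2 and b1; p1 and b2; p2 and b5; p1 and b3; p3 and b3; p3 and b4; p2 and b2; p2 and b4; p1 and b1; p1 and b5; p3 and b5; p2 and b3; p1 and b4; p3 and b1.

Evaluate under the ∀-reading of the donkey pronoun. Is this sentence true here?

False

"it" takes "a bug" as antecedent — a donkey pronoun bound across the clause boundary.
Strong reading: for every (p,b) with found(p,b), fixed(p,b).
Restrictor pairs: (p1,b1) ✓  (p1,b2) ✓  (p1,b3) ✓  (p1,b4) ✓  (p1,b5) ✓  (p2,b1) ✓  (p2,b2) ✓  (p2,b3) ✓  (p2,b4) ✓  (p2,b5) ✓  (p3,b1) ✓  (p3,b2) ✗  (p3,b3) ✓  (p3,b4) ✓  (p3,b5) ✓
Counterexample: (p3,b2) is in found but fails the scope.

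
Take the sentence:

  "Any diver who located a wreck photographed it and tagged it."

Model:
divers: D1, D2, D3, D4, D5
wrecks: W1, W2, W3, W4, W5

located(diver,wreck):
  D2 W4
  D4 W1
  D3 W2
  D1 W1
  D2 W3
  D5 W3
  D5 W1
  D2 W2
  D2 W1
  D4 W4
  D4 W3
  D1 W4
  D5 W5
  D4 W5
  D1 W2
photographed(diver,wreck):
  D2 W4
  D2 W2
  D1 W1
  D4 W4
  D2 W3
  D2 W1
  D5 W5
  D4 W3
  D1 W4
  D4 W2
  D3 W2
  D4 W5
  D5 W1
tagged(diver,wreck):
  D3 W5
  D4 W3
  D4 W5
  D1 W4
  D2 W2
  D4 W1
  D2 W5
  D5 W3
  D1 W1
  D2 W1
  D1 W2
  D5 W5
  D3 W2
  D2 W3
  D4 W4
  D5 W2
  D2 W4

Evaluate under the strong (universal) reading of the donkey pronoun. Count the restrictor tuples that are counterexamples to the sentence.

"it" takes "a wreck" as antecedent — a donkey pronoun bound across the clause boundary.
Strong reading: for every (d,w) with located(d,w), photographed(d,w) ∧ tagged(d,w).
Restrictor pairs: (D1,W1) ✓  (D1,W2) ✗  (D1,W4) ✓  (D2,W1) ✓  (D2,W2) ✓  (D2,W3) ✓  (D2,W4) ✓  (D3,W2) ✓  (D4,W1) ✗  (D4,W3) ✓  (D4,W4) ✓  (D4,W5) ✓  (D5,W1) ✗  (D5,W3) ✗  (D5,W5) ✓
Counterexamples (restrictor pairs failing the scope): 4.

4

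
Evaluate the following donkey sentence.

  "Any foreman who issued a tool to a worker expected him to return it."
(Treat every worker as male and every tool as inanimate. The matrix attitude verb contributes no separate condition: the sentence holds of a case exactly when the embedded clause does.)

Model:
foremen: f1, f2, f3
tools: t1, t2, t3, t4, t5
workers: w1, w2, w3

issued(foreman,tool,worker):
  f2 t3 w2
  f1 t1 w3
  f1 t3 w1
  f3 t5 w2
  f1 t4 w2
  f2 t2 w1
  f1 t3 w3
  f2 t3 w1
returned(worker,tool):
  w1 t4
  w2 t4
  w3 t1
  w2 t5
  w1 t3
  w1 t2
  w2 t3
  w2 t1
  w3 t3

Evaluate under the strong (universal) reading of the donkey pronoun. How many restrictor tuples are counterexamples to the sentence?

"him" takes "a worker" as antecedent and "it" takes "a tool"; both are donkey pronouns co-varying with the restrictor.
Strong reading: for every (f,t,w) with issued(f,t,w), returned(w,t).
Restrictor triples: (f1,t1,w3)→returned(w3,t1) ✓  (f1,t3,w1)→returned(w1,t3) ✓  (f1,t3,w3)→returned(w3,t3) ✓  (f1,t4,w2)→returned(w2,t4) ✓  (f2,t2,w1)→returned(w1,t2) ✓  (f2,t3,w1)→returned(w1,t3) ✓  (f2,t3,w2)→returned(w2,t3) ✓  (f3,t5,w2)→returned(w2,t5) ✓
Counterexamples (restrictor triples failing the scope): 0.

0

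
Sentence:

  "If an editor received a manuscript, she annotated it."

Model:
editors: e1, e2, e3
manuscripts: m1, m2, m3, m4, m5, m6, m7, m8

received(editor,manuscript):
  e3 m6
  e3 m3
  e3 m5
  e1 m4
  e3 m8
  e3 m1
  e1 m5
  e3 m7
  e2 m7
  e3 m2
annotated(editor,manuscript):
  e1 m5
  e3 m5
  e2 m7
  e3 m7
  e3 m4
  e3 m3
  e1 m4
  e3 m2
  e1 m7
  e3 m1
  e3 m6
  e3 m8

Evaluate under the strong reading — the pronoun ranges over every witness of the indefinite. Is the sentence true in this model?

"it" takes "a manuscript" as antecedent — a donkey pronoun bound across the clause boundary.
Strong reading: for every (e,m) with received(e,m), annotated(e,m).
Restrictor pairs: (e1,m4) ✓  (e1,m5) ✓  (e2,m7) ✓  (e3,m1) ✓  (e3,m2) ✓  (e3,m3) ✓  (e3,m5) ✓  (e3,m6) ✓  (e3,m7) ✓  (e3,m8) ✓
Every restrictor pair satisfies the scope.

True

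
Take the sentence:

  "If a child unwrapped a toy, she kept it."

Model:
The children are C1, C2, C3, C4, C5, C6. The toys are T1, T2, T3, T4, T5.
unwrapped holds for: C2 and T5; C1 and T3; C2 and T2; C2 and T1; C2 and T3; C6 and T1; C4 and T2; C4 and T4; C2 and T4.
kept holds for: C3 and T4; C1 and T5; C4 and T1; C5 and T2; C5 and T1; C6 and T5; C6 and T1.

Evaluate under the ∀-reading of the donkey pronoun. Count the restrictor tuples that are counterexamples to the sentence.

"it" takes "a toy" as antecedent — a donkey pronoun bound across the clause boundary.
Strong reading: for every (c,t) with unwrapped(c,t), kept(c,t).
Restrictor pairs: (C1,T3) ✗  (C2,T1) ✗  (C2,T2) ✗  (C2,T3) ✗  (C2,T4) ✗  (C2,T5) ✗  (C4,T2) ✗  (C4,T4) ✗  (C6,T1) ✓
Counterexamples (restrictor pairs failing the scope): 8.

8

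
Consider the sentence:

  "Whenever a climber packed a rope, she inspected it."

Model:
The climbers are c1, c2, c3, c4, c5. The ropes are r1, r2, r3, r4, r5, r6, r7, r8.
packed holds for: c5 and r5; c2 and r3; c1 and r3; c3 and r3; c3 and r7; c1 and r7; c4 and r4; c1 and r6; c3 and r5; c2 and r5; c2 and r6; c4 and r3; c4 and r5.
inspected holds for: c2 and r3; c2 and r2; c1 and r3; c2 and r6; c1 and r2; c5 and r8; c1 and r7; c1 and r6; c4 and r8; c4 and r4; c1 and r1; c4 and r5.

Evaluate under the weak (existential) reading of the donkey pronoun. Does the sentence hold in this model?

False

"it" takes "a rope" as antecedent — a donkey pronoun bound across the clause boundary.
Weak reading: every climber c with some packed-rope has at least one packed-rope r such that inspected(c,r).
Per climber: c1:✓  c2:✓  c3:✗  c4:✓  c5:✗
c3 has no witness among its packed-ropes.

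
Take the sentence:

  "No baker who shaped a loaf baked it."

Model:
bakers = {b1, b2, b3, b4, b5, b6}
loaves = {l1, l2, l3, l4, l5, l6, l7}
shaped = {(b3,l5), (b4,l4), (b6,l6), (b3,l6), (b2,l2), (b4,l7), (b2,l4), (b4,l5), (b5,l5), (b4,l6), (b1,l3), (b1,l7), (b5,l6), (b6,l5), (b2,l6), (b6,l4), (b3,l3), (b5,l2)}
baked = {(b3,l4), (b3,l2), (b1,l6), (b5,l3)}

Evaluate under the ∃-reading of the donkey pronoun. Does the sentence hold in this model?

True

"it" takes "a loaf" as antecedent — a donkey pronoun bound across the clause boundary.
Truth condition: for no (b,l) with shaped(b,l) does baked(b,l) hold.
Restrictor pairs — does the scope hold? (b1,l3):fails  (b1,l7):fails  (b2,l2):fails  (b2,l4):fails  (b2,l6):fails  (b3,l3):fails  (b3,l5):fails  (b3,l6):fails  (b4,l4):fails  (b4,l5):fails  (b4,l6):fails  (b4,l7):fails  (b5,l2):fails  (b5,l5):fails  (b5,l6):fails  (b6,l4):fails  (b6,l5):fails  (b6,l6):fails
Scope holds for no restrictor pair, so the sentence is true.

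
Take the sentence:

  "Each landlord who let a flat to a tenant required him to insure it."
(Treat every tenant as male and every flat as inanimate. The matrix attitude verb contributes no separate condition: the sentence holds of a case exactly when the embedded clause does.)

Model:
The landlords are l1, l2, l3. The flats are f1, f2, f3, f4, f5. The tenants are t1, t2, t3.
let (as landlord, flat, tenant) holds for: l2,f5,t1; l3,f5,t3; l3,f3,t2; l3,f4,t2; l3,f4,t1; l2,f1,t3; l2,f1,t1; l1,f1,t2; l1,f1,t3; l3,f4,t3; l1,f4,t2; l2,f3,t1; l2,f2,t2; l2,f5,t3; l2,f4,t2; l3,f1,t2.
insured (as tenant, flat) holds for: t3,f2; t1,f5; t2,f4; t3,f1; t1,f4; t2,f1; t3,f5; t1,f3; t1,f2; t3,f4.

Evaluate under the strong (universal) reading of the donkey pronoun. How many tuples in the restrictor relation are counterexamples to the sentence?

"him" takes "a tenant" as antecedent and "it" takes "a flat"; both are donkey pronouns co-varying with the restrictor.
Strong reading: for every (l,f,t) with let(l,f,t), insured(t,f).
Restrictor triples: (l1,f1,t2)→insured(t2,f1) ✓  (l1,f1,t3)→insured(t3,f1) ✓  (l1,f4,t2)→insured(t2,f4) ✓  (l2,f1,t1)→insured(t1,f1) ✗  (l2,f1,t3)→insured(t3,f1) ✓  (l2,f2,t2)→insured(t2,f2) ✗  (l2,f3,t1)→insured(t1,f3) ✓  (l2,f4,t2)→insured(t2,f4) ✓  (l2,f5,t1)→insured(t1,f5) ✓  (l2,f5,t3)→insured(t3,f5) ✓  (l3,f1,t2)→insured(t2,f1) ✓  (l3,f3,t2)→insured(t2,f3) ✗  (l3,f4,t1)→insured(t1,f4) ✓  (l3,f4,t2)→insured(t2,f4) ✓  (l3,f4,t3)→insured(t3,f4) ✓  (l3,f5,t3)→insured(t3,f5) ✓
Counterexamples (restrictor triples failing the scope): 3.

3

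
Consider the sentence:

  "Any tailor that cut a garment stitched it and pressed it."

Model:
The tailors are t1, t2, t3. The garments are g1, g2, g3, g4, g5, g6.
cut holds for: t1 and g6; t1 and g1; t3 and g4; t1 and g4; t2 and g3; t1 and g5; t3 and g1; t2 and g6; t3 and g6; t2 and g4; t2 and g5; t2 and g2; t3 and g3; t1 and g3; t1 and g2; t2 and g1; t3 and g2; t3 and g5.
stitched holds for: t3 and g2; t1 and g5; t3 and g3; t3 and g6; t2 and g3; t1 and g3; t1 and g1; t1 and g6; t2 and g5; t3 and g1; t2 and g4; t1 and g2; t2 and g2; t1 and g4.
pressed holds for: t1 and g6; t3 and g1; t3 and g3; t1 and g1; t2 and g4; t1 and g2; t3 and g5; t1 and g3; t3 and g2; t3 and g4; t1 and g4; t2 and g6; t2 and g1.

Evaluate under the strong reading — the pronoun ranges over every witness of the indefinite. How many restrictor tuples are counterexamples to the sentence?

9

"it" takes "a garment" as antecedent — a donkey pronoun bound across the clause boundary.
Strong reading: for every (t,g) with cut(t,g), stitched(t,g) ∧ pressed(t,g).
Restrictor pairs: (t1,g1) ✓  (t1,g2) ✓  (t1,g3) ✓  (t1,g4) ✓  (t1,g5) ✗  (t1,g6) ✓  (t2,g1) ✗  (t2,g2) ✗  (t2,g3) ✗  (t2,g4) ✓  (t2,g5) ✗  (t2,g6) ✗  (t3,g1) ✓  (t3,g2) ✓  (t3,g3) ✓  (t3,g4) ✗  (t3,g5) ✗  (t3,g6) ✗
Counterexamples (restrictor pairs failing the scope): 9.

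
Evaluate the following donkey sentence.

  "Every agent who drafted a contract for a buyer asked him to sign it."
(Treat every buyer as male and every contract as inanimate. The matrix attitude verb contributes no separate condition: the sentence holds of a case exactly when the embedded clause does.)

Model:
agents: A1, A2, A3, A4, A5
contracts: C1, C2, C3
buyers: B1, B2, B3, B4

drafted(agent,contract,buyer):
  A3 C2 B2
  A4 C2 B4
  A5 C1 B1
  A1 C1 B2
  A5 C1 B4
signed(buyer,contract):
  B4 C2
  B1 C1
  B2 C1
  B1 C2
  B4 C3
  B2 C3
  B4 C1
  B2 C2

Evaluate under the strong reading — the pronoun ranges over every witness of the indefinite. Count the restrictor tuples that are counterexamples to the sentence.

"him" takes "a buyer" as antecedent and "it" takes "a contract"; both are donkey pronouns co-varying with the restrictor.
Strong reading: for every (a,c,b) with drafted(a,c,b), signed(b,c).
Restrictor triples: (A1,C1,B2)→signed(B2,C1) ✓  (A3,C2,B2)→signed(B2,C2) ✓  (A4,C2,B4)→signed(B4,C2) ✓  (A5,C1,B1)→signed(B1,C1) ✓  (A5,C1,B4)→signed(B4,C1) ✓
Counterexamples (restrictor triples failing the scope): 0.

0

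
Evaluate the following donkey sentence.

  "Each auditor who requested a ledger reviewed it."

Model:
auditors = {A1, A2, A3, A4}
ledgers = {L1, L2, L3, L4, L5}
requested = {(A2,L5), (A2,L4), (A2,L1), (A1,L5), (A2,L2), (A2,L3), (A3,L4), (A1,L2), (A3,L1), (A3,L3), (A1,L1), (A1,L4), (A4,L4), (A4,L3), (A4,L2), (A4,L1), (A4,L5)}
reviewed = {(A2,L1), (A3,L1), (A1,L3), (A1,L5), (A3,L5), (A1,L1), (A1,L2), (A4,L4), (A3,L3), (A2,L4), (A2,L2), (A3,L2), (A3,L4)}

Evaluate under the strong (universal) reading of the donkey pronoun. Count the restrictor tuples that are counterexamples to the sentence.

"it" takes "a ledger" as antecedent — a donkey pronoun bound across the clause boundary.
Strong reading: for every (a,l) with requested(a,l), reviewed(a,l).
Restrictor pairs: (A1,L1) ✓  (A1,L2) ✓  (A1,L4) ✗  (A1,L5) ✓  (A2,L1) ✓  (A2,L2) ✓  (A2,L3) ✗  (A2,L4) ✓  (A2,L5) ✗  (A3,L1) ✓  (A3,L3) ✓  (A3,L4) ✓  (A4,L1) ✗  (A4,L2) ✗  (A4,L3) ✗  (A4,L4) ✓  (A4,L5) ✗
Counterexamples (restrictor pairs failing the scope): 7.

7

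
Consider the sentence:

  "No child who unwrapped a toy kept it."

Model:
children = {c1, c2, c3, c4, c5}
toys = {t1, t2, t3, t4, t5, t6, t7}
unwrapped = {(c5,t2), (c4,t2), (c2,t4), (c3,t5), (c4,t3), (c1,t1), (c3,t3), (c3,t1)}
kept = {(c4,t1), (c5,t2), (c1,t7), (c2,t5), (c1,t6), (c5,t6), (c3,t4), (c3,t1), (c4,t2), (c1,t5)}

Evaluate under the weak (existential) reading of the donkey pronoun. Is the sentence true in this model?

False

"it" takes "a toy" as antecedent — a donkey pronoun bound across the clause boundary.
Truth condition: for no (c,t) with unwrapped(c,t) does kept(c,t) hold.
Restrictor pairs — does the scope hold? (c1,t1):fails  (c2,t4):fails  (c3,t1):holds  (c3,t3):fails  (c3,t5):fails  (c4,t2):holds  (c4,t3):fails  (c5,t2):holds
Scope holds for 3 pair(s), so the sentence is false.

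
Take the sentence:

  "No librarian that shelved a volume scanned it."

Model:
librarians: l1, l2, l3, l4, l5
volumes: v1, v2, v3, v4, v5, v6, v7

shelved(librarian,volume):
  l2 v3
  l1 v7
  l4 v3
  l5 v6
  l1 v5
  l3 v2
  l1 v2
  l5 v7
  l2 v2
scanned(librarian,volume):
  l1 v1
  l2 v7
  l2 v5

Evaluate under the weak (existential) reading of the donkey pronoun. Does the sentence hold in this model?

"it" takes "a volume" as antecedent — a donkey pronoun bound across the clause boundary.
Truth condition: for no (l,v) with shelved(l,v) does scanned(l,v) hold.
Restrictor pairs — does the scope hold? (l1,v2):fails  (l1,v5):fails  (l1,v7):fails  (l2,v2):fails  (l2,v3):fails  (l3,v2):fails  (l4,v3):fails  (l5,v6):fails  (l5,v7):fails
Scope holds for no restrictor pair, so the sentence is true.

True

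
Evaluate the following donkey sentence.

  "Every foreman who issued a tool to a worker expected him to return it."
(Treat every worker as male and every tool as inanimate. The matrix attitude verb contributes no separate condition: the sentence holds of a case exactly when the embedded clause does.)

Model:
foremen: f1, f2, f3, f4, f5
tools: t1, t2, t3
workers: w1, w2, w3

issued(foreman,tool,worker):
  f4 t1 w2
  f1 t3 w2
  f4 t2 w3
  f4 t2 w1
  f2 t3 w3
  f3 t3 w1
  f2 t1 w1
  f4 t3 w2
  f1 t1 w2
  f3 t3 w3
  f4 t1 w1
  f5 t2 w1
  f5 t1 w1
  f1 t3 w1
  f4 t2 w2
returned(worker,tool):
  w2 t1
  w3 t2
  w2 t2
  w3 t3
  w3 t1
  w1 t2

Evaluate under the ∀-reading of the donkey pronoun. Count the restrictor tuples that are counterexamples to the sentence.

"him" takes "a worker" as antecedent and "it" takes "a tool"; both are donkey pronouns co-varying with the restrictor.
Strong reading: for every (f,t,w) with issued(f,t,w), returned(w,t).
Restrictor triples: (f1,t1,w2)→returned(w2,t1) ✓  (f1,t3,w1)→returned(w1,t3) ✗  (f1,t3,w2)→returned(w2,t3) ✗  (f2,t1,w1)→returned(w1,t1) ✗  (f2,t3,w3)→returned(w3,t3) ✓  (f3,t3,w1)→returned(w1,t3) ✗  (f3,t3,w3)→returned(w3,t3) ✓  (f4,t1,w1)→returned(w1,t1) ✗  (f4,t1,w2)→returned(w2,t1) ✓  (f4,t2,w1)→returned(w1,t2) ✓  (f4,t2,w2)→returned(w2,t2) ✓  (f4,t2,w3)→returned(w3,t2) ✓  (f4,t3,w2)→returned(w2,t3) ✗  (f5,t1,w1)→returned(w1,t1) ✗  (f5,t2,w1)→returned(w1,t2) ✓
Counterexamples (restrictor triples failing the scope): 7.

7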